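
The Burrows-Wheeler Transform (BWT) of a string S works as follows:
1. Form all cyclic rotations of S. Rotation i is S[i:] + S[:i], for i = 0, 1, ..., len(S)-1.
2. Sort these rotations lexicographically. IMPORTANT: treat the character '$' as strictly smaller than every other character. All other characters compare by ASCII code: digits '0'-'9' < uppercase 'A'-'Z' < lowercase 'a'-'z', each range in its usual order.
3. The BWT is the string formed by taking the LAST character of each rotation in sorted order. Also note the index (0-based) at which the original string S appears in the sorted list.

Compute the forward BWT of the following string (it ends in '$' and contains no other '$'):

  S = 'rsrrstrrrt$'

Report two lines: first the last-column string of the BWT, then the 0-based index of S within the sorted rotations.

All 11 rotations (rotation i = S[i:]+S[:i]):
  rot[0] = rsrrstrrrt$
  rot[1] = srrstrrrt$r
  rot[2] = rrstrrrt$rs
  rot[3] = rstrrrt$rsr
  rot[4] = strrrt$rsrr
  rot[5] = trrrt$rsrrs
  rot[6] = rrrt$rsrrst
  rot[7] = rrt$rsrrstr
  rot[8] = rt$rsrrstrr
  rot[9] = t$rsrrstrrr
  rot[10] = $rsrrstrrrt
Sorted (with $ < everything):
  sorted[0] = $rsrrstrrrt  (last char: 't')
  sorted[1] = rrrt$rsrrst  (last char: 't')
  sorted[2] = rrstrrrt$rs  (last char: 's')
  sorted[3] = rrt$rsrrstr  (last char: 'r')
  sorted[4] = rsrrstrrrt$  (last char: '$')
  sorted[5] = rstrrrt$rsr  (last char: 'r')
  sorted[6] = rt$rsrrstrr  (last char: 'r')
  sorted[7] = srrstrrrt$r  (last char: 'r')
  sorted[8] = strrrt$rsrr  (last char: 'r')
  sorted[9] = t$rsrrstrrr  (last char: 'r')
  sorted[10] = trrrt$rsrrs  (last char: 's')
Last column: ttsr$rrrrrs
Original string S is at sorted index 4

Answer: ttsr$rrrrrs
4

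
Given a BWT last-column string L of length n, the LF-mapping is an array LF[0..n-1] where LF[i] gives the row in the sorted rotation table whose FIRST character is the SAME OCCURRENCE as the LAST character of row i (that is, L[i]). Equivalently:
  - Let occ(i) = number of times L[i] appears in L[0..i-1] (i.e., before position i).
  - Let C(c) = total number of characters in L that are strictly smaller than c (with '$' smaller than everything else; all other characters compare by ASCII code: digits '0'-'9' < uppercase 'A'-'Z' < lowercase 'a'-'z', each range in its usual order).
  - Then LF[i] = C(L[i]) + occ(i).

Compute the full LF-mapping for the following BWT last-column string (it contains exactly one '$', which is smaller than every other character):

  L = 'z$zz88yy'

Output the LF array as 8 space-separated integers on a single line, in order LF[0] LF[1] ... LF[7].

Answer: 5 0 6 7 1 2 3 4

Derivation:
Char counts: '$':1, '8':2, 'y':2, 'z':3
C (first-col start): C('$')=0, C('8')=1, C('y')=3, C('z')=5
L[0]='z': occ=0, LF[0]=C('z')+0=5+0=5
L[1]='$': occ=0, LF[1]=C('$')+0=0+0=0
L[2]='z': occ=1, LF[2]=C('z')+1=5+1=6
L[3]='z': occ=2, LF[3]=C('z')+2=5+2=7
L[4]='8': occ=0, LF[4]=C('8')+0=1+0=1
L[5]='8': occ=1, LF[5]=C('8')+1=1+1=2
L[6]='y': occ=0, LF[6]=C('y')+0=3+0=3
L[7]='y': occ=1, LF[7]=C('y')+1=3+1=4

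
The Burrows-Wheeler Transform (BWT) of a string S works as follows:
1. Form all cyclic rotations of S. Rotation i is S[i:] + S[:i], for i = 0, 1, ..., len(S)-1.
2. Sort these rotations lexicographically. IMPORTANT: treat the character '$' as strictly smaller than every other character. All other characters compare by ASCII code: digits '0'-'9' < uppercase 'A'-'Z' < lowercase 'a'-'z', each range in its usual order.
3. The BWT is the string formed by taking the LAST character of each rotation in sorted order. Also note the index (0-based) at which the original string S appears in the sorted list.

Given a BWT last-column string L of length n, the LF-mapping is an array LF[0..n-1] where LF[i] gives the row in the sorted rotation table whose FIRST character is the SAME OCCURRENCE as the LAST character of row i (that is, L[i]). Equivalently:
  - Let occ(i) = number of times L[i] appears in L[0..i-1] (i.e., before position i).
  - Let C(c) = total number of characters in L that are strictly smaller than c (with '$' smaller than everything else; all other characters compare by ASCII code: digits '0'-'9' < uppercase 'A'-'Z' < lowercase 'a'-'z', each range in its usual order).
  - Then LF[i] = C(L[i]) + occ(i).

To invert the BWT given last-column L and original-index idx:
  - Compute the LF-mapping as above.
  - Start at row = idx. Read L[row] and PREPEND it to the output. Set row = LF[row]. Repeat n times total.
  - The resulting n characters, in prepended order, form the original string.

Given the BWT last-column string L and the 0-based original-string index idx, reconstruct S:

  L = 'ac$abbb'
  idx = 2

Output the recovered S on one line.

Answer: abbbca$

Derivation:
LF mapping: 1 6 0 2 3 4 5
Walk LF starting at row 2, prepending L[row]:
  step 1: row=2, L[2]='$', prepend. Next row=LF[2]=0
  step 2: row=0, L[0]='a', prepend. Next row=LF[0]=1
  step 3: row=1, L[1]='c', prepend. Next row=LF[1]=6
  step 4: row=6, L[6]='b', prepend. Next row=LF[6]=5
  step 5: row=5, L[5]='b', prepend. Next row=LF[5]=4
  step 6: row=4, L[4]='b', prepend. Next row=LF[4]=3
  step 7: row=3, L[3]='a', prepend. Next row=LF[3]=2
Reversed output: abbbca$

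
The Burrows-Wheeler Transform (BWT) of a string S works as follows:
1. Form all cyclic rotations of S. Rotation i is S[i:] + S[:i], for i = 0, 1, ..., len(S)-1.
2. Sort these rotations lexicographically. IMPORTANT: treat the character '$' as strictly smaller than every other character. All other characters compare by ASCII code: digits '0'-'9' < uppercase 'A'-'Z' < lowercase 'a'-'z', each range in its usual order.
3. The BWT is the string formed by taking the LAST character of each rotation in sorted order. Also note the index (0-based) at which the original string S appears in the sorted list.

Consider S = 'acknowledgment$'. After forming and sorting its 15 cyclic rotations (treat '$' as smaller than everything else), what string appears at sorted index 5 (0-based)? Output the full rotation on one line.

Answer: ent$acknowledgm

Derivation:
All 15 rotations (rotation i = S[i:]+S[:i]):
  rot[0] = acknowledgment$
  rot[1] = cknowledgment$a
  rot[2] = knowledgment$ac
  rot[3] = nowledgment$ack
  rot[4] = owledgment$ackn
  rot[5] = wledgment$ackno
  rot[6] = ledgment$acknow
  rot[7] = edgment$acknowl
  rot[8] = dgment$acknowle
  rot[9] = gment$acknowled
  rot[10] = ment$acknowledg
  rot[11] = ent$acknowledgm
  rot[12] = nt$acknowledgme
  rot[13] = t$acknowledgmen
  rot[14] = $acknowledgment
Sorted (with $ < everything):
  sorted[0] = $acknowledgment
  sorted[1] = acknowledgment$
  sorted[2] = cknowledgment$a
  sorted[3] = dgment$acknowle
  sorted[4] = edgment$acknowl
  sorted[5] = ent$acknowledgm
  sorted[6] = gment$acknowled
  sorted[7] = knowledgment$ac
  sorted[8] = ledgment$acknow
  sorted[9] = ment$acknowledg
  sorted[10] = nowledgment$ack
  sorted[11] = nt$acknowledgme
  sorted[12] = owledgment$ackn
  sorted[13] = t$acknowledgmen
  sorted[14] = wledgment$ackno
sorted[5] = ent$acknowledgm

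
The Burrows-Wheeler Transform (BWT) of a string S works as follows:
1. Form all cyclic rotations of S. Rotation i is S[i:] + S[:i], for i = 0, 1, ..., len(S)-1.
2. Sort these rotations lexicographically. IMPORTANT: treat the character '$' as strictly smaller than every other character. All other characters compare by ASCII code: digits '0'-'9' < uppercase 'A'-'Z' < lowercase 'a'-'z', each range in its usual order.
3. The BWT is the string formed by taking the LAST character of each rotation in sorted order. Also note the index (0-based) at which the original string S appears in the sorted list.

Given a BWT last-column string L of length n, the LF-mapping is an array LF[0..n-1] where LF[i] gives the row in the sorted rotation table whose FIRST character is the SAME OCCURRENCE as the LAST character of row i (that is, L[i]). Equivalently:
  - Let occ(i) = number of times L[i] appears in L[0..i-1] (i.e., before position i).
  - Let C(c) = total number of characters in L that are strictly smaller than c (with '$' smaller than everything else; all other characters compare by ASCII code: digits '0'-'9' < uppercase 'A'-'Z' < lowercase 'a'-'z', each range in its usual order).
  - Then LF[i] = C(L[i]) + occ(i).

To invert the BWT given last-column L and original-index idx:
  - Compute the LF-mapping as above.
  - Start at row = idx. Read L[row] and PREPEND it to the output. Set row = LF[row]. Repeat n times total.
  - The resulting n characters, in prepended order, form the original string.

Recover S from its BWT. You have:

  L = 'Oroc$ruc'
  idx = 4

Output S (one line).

LF mapping: 1 5 4 2 0 6 7 3
Walk LF starting at row 4, prepending L[row]:
  step 1: row=4, L[4]='$', prepend. Next row=LF[4]=0
  step 2: row=0, L[0]='O', prepend. Next row=LF[0]=1
  step 3: row=1, L[1]='r', prepend. Next row=LF[1]=5
  step 4: row=5, L[5]='r', prepend. Next row=LF[5]=6
  step 5: row=6, L[6]='u', prepend. Next row=LF[6]=7
  step 6: row=7, L[7]='c', prepend. Next row=LF[7]=3
  step 7: row=3, L[3]='c', prepend. Next row=LF[3]=2
  step 8: row=2, L[2]='o', prepend. Next row=LF[2]=4
Reversed output: occurrO$

Answer: occurrO$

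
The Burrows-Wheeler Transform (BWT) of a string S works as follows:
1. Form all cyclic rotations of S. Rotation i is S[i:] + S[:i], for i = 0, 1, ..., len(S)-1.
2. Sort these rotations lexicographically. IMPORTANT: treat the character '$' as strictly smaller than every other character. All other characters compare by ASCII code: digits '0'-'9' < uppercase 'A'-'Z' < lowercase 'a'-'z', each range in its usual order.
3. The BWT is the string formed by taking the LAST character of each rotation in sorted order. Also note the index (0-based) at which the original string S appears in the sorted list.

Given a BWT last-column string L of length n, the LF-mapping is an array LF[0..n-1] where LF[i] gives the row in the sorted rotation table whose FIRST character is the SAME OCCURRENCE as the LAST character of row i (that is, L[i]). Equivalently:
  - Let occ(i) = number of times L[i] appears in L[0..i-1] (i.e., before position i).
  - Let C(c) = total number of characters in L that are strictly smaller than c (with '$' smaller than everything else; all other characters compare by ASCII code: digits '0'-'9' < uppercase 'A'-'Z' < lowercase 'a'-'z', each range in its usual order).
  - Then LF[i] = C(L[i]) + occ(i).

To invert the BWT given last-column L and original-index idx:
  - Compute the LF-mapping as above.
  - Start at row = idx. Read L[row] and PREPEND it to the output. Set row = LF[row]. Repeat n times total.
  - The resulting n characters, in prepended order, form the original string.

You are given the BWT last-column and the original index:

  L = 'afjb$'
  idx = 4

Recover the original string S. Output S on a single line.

LF mapping: 1 3 4 2 0
Walk LF starting at row 4, prepending L[row]:
  step 1: row=4, L[4]='$', prepend. Next row=LF[4]=0
  step 2: row=0, L[0]='a', prepend. Next row=LF[0]=1
  step 3: row=1, L[1]='f', prepend. Next row=LF[1]=3
  step 4: row=3, L[3]='b', prepend. Next row=LF[3]=2
  step 5: row=2, L[2]='j', prepend. Next row=LF[2]=4
Reversed output: jbfa$

Answer: jbfa$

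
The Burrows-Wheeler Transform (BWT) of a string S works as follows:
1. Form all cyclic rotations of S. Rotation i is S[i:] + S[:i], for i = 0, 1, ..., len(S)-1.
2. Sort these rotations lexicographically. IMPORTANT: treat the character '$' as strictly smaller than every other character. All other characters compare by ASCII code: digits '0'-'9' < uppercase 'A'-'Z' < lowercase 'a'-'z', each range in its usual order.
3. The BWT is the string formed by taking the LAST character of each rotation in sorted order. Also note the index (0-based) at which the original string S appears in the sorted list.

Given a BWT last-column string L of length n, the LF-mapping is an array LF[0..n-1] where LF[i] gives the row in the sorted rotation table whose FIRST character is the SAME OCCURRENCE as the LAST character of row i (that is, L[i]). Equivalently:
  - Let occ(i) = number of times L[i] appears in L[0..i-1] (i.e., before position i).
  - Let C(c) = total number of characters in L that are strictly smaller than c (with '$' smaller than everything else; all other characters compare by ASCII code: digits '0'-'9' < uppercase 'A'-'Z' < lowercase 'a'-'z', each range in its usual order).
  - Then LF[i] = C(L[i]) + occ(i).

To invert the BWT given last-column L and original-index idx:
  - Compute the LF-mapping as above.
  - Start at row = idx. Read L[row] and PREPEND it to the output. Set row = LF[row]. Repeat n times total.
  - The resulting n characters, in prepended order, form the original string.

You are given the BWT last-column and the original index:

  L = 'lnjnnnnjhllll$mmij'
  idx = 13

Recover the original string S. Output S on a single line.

Answer: nhllmnjllmnjinjnl$

Derivation:
LF mapping: 6 13 3 14 15 16 17 4 1 7 8 9 10 0 11 12 2 5
Walk LF starting at row 13, prepending L[row]:
  step 1: row=13, L[13]='$', prepend. Next row=LF[13]=0
  step 2: row=0, L[0]='l', prepend. Next row=LF[0]=6
  step 3: row=6, L[6]='n', prepend. Next row=LF[6]=17
  step 4: row=17, L[17]='j', prepend. Next row=LF[17]=5
  step 5: row=5, L[5]='n', prepend. Next row=LF[5]=16
  step 6: row=16, L[16]='i', prepend. Next row=LF[16]=2
  step 7: row=2, L[2]='j', prepend. Next row=LF[2]=3
  step 8: row=3, L[3]='n', prepend. Next row=LF[3]=14
  step 9: row=14, L[14]='m', prepend. Next row=LF[14]=11
  step 10: row=11, L[11]='l', prepend. Next row=LF[11]=9
  step 11: row=9, L[9]='l', prepend. Next row=LF[9]=7
  step 12: row=7, L[7]='j', prepend. Next row=LF[7]=4
  step 13: row=4, L[4]='n', prepend. Next row=LF[4]=15
  step 14: row=15, L[15]='m', prepend. Next row=LF[15]=12
  step 15: row=12, L[12]='l', prepend. Next row=LF[12]=10
  step 16: row=10, L[10]='l', prepend. Next row=LF[10]=8
  step 17: row=8, L[8]='h', prepend. Next row=LF[8]=1
  step 18: row=1, L[1]='n', prepend. Next row=LF[1]=13
Reversed output: nhllmnjllmnjinjnl$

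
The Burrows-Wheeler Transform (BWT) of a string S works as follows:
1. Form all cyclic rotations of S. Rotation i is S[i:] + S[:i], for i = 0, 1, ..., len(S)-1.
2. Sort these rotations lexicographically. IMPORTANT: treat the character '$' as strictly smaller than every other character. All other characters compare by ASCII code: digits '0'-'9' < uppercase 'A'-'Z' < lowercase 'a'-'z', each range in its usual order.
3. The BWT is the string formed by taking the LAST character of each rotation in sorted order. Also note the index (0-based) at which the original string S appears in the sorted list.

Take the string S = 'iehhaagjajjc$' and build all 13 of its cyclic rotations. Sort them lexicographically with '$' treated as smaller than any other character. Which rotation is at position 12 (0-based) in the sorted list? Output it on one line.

All 13 rotations (rotation i = S[i:]+S[:i]):
  rot[0] = iehhaagjajjc$
  rot[1] = ehhaagjajjc$i
  rot[2] = hhaagjajjc$ie
  rot[3] = haagjajjc$ieh
  rot[4] = aagjajjc$iehh
  rot[5] = agjajjc$iehha
  rot[6] = gjajjc$iehhaa
  rot[7] = jajjc$iehhaag
  rot[8] = ajjc$iehhaagj
  rot[9] = jjc$iehhaagja
  rot[10] = jc$iehhaagjaj
  rot[11] = c$iehhaagjajj
  rot[12] = $iehhaagjajjc
Sorted (with $ < everything):
  sorted[0] = $iehhaagjajjc
  sorted[1] = aagjajjc$iehh
  sorted[2] = agjajjc$iehha
  sorted[3] = ajjc$iehhaagj
  sorted[4] = c$iehhaagjajj
  sorted[5] = ehhaagjajjc$i
  sorted[6] = gjajjc$iehhaa
  sorted[7] = haagjajjc$ieh
  sorted[8] = hhaagjajjc$ie
  sorted[9] = iehhaagjajjc$
  sorted[10] = jajjc$iehhaag
  sorted[11] = jc$iehhaagjaj
  sorted[12] = jjc$iehhaagja
sorted[12] = jjc$iehhaagja

Answer: jjc$iehhaagja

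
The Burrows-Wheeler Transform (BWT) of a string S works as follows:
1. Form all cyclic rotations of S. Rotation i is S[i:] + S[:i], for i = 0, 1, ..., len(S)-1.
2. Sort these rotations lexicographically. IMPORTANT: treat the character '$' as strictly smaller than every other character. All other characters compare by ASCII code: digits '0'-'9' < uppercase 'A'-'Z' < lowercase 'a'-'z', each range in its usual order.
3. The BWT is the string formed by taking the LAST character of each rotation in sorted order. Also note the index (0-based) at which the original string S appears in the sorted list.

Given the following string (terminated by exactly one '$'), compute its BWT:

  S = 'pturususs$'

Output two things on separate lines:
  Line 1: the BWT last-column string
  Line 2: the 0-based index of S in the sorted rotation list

Answer: s$usuuptsr
1

Derivation:
All 10 rotations (rotation i = S[i:]+S[:i]):
  rot[0] = pturususs$
  rot[1] = turususs$p
  rot[2] = urususs$pt
  rot[3] = rususs$ptu
  rot[4] = ususs$ptur
  rot[5] = suss$pturu
  rot[6] = uss$pturus
  rot[7] = ss$pturusu
  rot[8] = s$pturusus
  rot[9] = $pturususs
Sorted (with $ < everything):
  sorted[0] = $pturususs  (last char: 's')
  sorted[1] = pturususs$  (last char: '$')
  sorted[2] = rususs$ptu  (last char: 'u')
  sorted[3] = s$pturusus  (last char: 's')
  sorted[4] = ss$pturusu  (last char: 'u')
  sorted[5] = suss$pturu  (last char: 'u')
  sorted[6] = turususs$p  (last char: 'p')
  sorted[7] = urususs$pt  (last char: 't')
  sorted[8] = uss$pturus  (last char: 's')
  sorted[9] = ususs$ptur  (last char: 'r')
Last column: s$usuuptsr
Original string S is at sorted index 1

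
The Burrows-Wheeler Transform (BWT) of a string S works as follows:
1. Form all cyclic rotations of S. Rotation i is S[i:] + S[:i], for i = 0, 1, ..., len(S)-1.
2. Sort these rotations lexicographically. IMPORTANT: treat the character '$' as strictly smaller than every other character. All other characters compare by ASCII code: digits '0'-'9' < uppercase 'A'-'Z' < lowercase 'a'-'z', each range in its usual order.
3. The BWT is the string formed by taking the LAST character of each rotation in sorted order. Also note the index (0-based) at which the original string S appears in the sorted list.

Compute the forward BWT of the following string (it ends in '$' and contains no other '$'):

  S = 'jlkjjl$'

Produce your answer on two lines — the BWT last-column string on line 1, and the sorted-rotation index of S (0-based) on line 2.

Answer: lkj$ljj
3

Derivation:
All 7 rotations (rotation i = S[i:]+S[:i]):
  rot[0] = jlkjjl$
  rot[1] = lkjjl$j
  rot[2] = kjjl$jl
  rot[3] = jjl$jlk
  rot[4] = jl$jlkj
  rot[5] = l$jlkjj
  rot[6] = $jlkjjl
Sorted (with $ < everything):
  sorted[0] = $jlkjjl  (last char: 'l')
  sorted[1] = jjl$jlk  (last char: 'k')
  sorted[2] = jl$jlkj  (last char: 'j')
  sorted[3] = jlkjjl$  (last char: '$')
  sorted[4] = kjjl$jl  (last char: 'l')
  sorted[5] = l$jlkjj  (last char: 'j')
  sorted[6] = lkjjl$j  (last char: 'j')
Last column: lkj$ljj
Original string S is at sorted index 3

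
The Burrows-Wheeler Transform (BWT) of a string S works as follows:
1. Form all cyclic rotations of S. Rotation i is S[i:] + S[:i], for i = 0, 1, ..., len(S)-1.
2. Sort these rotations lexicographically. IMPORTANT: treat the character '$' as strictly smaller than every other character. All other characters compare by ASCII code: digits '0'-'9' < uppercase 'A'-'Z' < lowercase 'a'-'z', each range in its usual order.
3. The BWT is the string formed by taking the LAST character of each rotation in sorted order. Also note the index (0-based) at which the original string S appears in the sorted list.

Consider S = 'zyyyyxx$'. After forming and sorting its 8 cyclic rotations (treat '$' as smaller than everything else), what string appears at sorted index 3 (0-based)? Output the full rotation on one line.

All 8 rotations (rotation i = S[i:]+S[:i]):
  rot[0] = zyyyyxx$
  rot[1] = yyyyxx$z
  rot[2] = yyyxx$zy
  rot[3] = yyxx$zyy
  rot[4] = yxx$zyyy
  rot[5] = xx$zyyyy
  rot[6] = x$zyyyyx
  rot[7] = $zyyyyxx
Sorted (with $ < everything):
  sorted[0] = $zyyyyxx
  sorted[1] = x$zyyyyx
  sorted[2] = xx$zyyyy
  sorted[3] = yxx$zyyy
  sorted[4] = yyxx$zyy
  sorted[5] = yyyxx$zy
  sorted[6] = yyyyxx$z
  sorted[7] = zyyyyxx$
sorted[3] = yxx$zyyy

Answer: yxx$zyyy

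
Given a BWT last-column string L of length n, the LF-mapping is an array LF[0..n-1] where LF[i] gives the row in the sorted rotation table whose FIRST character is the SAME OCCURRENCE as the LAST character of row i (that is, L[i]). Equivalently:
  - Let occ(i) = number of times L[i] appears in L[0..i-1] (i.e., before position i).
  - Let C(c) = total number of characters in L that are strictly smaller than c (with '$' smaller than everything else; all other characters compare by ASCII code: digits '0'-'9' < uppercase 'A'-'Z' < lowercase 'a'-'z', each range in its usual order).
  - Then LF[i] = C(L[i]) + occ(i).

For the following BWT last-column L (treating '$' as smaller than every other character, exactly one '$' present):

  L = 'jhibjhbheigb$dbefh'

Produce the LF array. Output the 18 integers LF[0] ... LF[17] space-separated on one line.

Answer: 16 10 14 1 17 11 2 12 6 15 9 3 0 5 4 7 8 13

Derivation:
Char counts: '$':1, 'b':4, 'd':1, 'e':2, 'f':1, 'g':1, 'h':4, 'i':2, 'j':2
C (first-col start): C('$')=0, C('b')=1, C('d')=5, C('e')=6, C('f')=8, C('g')=9, C('h')=10, C('i')=14, C('j')=16
L[0]='j': occ=0, LF[0]=C('j')+0=16+0=16
L[1]='h': occ=0, LF[1]=C('h')+0=10+0=10
L[2]='i': occ=0, LF[2]=C('i')+0=14+0=14
L[3]='b': occ=0, LF[3]=C('b')+0=1+0=1
L[4]='j': occ=1, LF[4]=C('j')+1=16+1=17
L[5]='h': occ=1, LF[5]=C('h')+1=10+1=11
L[6]='b': occ=1, LF[6]=C('b')+1=1+1=2
L[7]='h': occ=2, LF[7]=C('h')+2=10+2=12
L[8]='e': occ=0, LF[8]=C('e')+0=6+0=6
L[9]='i': occ=1, LF[9]=C('i')+1=14+1=15
L[10]='g': occ=0, LF[10]=C('g')+0=9+0=9
L[11]='b': occ=2, LF[11]=C('b')+2=1+2=3
L[12]='$': occ=0, LF[12]=C('$')+0=0+0=0
L[13]='d': occ=0, LF[13]=C('d')+0=5+0=5
L[14]='b': occ=3, LF[14]=C('b')+3=1+3=4
L[15]='e': occ=1, LF[15]=C('e')+1=6+1=7
L[16]='f': occ=0, LF[16]=C('f')+0=8+0=8
L[17]='h': occ=3, LF[17]=C('h')+3=10+3=13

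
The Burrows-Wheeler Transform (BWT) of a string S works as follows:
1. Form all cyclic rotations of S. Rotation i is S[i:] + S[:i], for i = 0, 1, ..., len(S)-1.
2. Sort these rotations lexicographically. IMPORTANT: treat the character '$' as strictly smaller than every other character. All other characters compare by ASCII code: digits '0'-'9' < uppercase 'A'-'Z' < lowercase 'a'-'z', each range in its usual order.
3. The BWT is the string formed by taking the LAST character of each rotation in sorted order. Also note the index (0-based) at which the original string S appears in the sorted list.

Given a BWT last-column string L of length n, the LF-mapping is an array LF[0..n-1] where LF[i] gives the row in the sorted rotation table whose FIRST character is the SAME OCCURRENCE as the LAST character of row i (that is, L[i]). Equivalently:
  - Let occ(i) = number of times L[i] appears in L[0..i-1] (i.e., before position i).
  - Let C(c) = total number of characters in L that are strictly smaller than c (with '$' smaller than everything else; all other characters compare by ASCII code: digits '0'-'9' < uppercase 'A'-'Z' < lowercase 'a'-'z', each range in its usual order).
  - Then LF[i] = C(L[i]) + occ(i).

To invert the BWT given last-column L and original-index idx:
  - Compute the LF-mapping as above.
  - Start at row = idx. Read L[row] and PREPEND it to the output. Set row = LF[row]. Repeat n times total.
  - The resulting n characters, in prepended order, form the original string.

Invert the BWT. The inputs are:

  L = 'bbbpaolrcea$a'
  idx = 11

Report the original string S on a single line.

Answer: parcelbaobab$

Derivation:
LF mapping: 4 5 6 11 1 10 9 12 7 8 2 0 3
Walk LF starting at row 11, prepending L[row]:
  step 1: row=11, L[11]='$', prepend. Next row=LF[11]=0
  step 2: row=0, L[0]='b', prepend. Next row=LF[0]=4
  step 3: row=4, L[4]='a', prepend. Next row=LF[4]=1
  step 4: row=1, L[1]='b', prepend. Next row=LF[1]=5
  step 5: row=5, L[5]='o', prepend. Next row=LF[5]=10
  step 6: row=10, L[10]='a', prepend. Next row=LF[10]=2
  step 7: row=2, L[2]='b', prepend. Next row=LF[2]=6
  step 8: row=6, L[6]='l', prepend. Next row=LF[6]=9
  step 9: row=9, L[9]='e', prepend. Next row=LF[9]=8
  step 10: row=8, L[8]='c', prepend. Next row=LF[8]=7
  step 11: row=7, L[7]='r', prepend. Next row=LF[7]=12
  step 12: row=12, L[12]='a', prepend. Next row=LF[12]=3
  step 13: row=3, L[3]='p', prepend. Next row=LF[3]=11
Reversed output: parcelbaobab$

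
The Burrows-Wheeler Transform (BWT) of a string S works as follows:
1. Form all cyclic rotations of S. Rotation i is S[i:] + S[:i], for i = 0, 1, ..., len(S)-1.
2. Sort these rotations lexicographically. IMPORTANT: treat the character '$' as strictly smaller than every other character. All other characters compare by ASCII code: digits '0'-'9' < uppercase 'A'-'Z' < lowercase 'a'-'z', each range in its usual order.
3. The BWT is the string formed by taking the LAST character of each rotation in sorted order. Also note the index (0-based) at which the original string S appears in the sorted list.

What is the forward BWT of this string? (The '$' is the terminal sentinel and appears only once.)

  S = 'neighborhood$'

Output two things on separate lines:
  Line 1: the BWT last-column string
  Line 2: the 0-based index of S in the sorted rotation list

Answer: dhonigre$ohbo
8

Derivation:
All 13 rotations (rotation i = S[i:]+S[:i]):
  rot[0] = neighborhood$
  rot[1] = eighborhood$n
  rot[2] = ighborhood$ne
  rot[3] = ghborhood$nei
  rot[4] = hborhood$neig
  rot[5] = borhood$neigh
  rot[6] = orhood$neighb
  rot[7] = rhood$neighbo
  rot[8] = hood$neighbor
  rot[9] = ood$neighborh
  rot[10] = od$neighborho
  rot[11] = d$neighborhoo
  rot[12] = $neighborhood
Sorted (with $ < everything):
  sorted[0] = $neighborhood  (last char: 'd')
  sorted[1] = borhood$neigh  (last char: 'h')
  sorted[2] = d$neighborhoo  (last char: 'o')
  sorted[3] = eighborhood$n  (last char: 'n')
  sorted[4] = ghborhood$nei  (last char: 'i')
  sorted[5] = hborhood$neig  (last char: 'g')
  sorted[6] = hood$neighbor  (last char: 'r')
  sorted[7] = ighborhood$ne  (last char: 'e')
  sorted[8] = neighborhood$  (last char: '$')
  sorted[9] = od$neighborho  (last char: 'o')
  sorted[10] = ood$neighborh  (last char: 'h')
  sorted[11] = orhood$neighb  (last char: 'b')
  sorted[12] = rhood$neighbo  (last char: 'o')
Last column: dhonigre$ohbo
Original string S is at sorted index 8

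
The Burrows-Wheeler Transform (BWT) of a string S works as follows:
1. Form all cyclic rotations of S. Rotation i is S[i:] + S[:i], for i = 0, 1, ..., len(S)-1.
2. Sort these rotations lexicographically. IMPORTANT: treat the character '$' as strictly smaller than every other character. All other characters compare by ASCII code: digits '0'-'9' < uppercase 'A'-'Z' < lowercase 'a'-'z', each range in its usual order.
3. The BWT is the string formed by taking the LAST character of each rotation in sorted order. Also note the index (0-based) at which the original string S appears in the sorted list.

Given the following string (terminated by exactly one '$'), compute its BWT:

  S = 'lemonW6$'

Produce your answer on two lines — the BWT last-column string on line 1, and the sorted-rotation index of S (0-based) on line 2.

Answer: 6Wnl$eom
4

Derivation:
All 8 rotations (rotation i = S[i:]+S[:i]):
  rot[0] = lemonW6$
  rot[1] = emonW6$l
  rot[2] = monW6$le
  rot[3] = onW6$lem
  rot[4] = nW6$lemo
  rot[5] = W6$lemon
  rot[6] = 6$lemonW
  rot[7] = $lemonW6
Sorted (with $ < everything):
  sorted[0] = $lemonW6  (last char: '6')
  sorted[1] = 6$lemonW  (last char: 'W')
  sorted[2] = W6$lemon  (last char: 'n')
  sorted[3] = emonW6$l  (last char: 'l')
  sorted[4] = lemonW6$  (last char: '$')
  sorted[5] = monW6$le  (last char: 'e')
  sorted[6] = nW6$lemo  (last char: 'o')
  sorted[7] = onW6$lem  (last char: 'm')
Last column: 6Wnl$eom
Original string S is at sorted index 4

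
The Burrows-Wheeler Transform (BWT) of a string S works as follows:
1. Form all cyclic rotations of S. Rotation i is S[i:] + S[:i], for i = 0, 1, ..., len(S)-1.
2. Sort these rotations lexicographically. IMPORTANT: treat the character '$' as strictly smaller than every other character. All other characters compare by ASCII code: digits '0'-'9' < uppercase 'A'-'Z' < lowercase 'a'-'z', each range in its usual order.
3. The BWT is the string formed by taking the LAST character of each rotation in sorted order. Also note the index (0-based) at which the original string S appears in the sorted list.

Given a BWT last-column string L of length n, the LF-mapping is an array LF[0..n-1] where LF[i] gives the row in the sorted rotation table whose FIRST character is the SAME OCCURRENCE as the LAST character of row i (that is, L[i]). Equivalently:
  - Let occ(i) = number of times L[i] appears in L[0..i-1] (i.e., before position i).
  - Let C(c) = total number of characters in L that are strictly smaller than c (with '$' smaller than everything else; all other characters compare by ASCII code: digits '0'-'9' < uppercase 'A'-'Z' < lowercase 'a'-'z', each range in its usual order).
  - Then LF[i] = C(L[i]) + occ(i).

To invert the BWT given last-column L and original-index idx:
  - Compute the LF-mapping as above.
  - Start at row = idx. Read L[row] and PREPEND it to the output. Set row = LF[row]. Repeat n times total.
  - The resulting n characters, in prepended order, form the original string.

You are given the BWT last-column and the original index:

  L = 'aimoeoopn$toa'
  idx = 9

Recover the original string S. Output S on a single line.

LF mapping: 1 4 5 7 3 8 9 11 6 0 12 10 2
Walk LF starting at row 9, prepending L[row]:
  step 1: row=9, L[9]='$', prepend. Next row=LF[9]=0
  step 2: row=0, L[0]='a', prepend. Next row=LF[0]=1
  step 3: row=1, L[1]='i', prepend. Next row=LF[1]=4
  step 4: row=4, L[4]='e', prepend. Next row=LF[4]=3
  step 5: row=3, L[3]='o', prepend. Next row=LF[3]=7
  step 6: row=7, L[7]='p', prepend. Next row=LF[7]=11
  step 7: row=11, L[11]='o', prepend. Next row=LF[11]=10
  step 8: row=10, L[10]='t', prepend. Next row=LF[10]=12
  step 9: row=12, L[12]='a', prepend. Next row=LF[12]=2
  step 10: row=2, L[2]='m', prepend. Next row=LF[2]=5
  step 11: row=5, L[5]='o', prepend. Next row=LF[5]=8
  step 12: row=8, L[8]='n', prepend. Next row=LF[8]=6
  step 13: row=6, L[6]='o', prepend. Next row=LF[6]=9
Reversed output: onomatopoeia$

Answer: onomatopoeia$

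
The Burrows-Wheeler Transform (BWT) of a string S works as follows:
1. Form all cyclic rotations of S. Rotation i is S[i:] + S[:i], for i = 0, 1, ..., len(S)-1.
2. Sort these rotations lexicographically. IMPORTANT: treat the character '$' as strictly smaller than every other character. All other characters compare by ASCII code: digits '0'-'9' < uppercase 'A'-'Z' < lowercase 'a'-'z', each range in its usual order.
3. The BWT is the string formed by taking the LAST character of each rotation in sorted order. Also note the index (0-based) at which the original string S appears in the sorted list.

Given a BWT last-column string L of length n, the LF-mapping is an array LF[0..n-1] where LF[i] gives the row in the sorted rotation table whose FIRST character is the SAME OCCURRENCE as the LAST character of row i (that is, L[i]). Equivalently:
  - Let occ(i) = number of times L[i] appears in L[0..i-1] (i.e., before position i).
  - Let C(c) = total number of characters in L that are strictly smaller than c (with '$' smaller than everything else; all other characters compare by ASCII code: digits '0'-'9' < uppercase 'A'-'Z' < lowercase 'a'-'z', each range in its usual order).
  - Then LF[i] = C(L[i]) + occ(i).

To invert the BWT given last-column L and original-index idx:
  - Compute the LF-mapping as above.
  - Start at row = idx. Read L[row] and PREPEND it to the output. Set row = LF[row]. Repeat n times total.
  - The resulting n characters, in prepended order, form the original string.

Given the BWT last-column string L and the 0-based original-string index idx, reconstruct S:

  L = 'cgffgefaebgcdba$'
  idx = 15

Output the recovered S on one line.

LF mapping: 5 13 10 11 14 8 12 1 9 3 15 6 7 4 2 0
Walk LF starting at row 15, prepending L[row]:
  step 1: row=15, L[15]='$', prepend. Next row=LF[15]=0
  step 2: row=0, L[0]='c', prepend. Next row=LF[0]=5
  step 3: row=5, L[5]='e', prepend. Next row=LF[5]=8
  step 4: row=8, L[8]='e', prepend. Next row=LF[8]=9
  step 5: row=9, L[9]='b', prepend. Next row=LF[9]=3
  step 6: row=3, L[3]='f', prepend. Next row=LF[3]=11
  step 7: row=11, L[11]='c', prepend. Next row=LF[11]=6
  step 8: row=6, L[6]='f', prepend. Next row=LF[6]=12
  step 9: row=12, L[12]='d', prepend. Next row=LF[12]=7
  step 10: row=7, L[7]='a', prepend. Next row=LF[7]=1
  step 11: row=1, L[1]='g', prepend. Next row=LF[1]=13
  step 12: row=13, L[13]='b', prepend. Next row=LF[13]=4
  step 13: row=4, L[4]='g', prepend. Next row=LF[4]=14
  step 14: row=14, L[14]='a', prepend. Next row=LF[14]=2
  step 15: row=2, L[2]='f', prepend. Next row=LF[2]=10
  step 16: row=10, L[10]='g', prepend. Next row=LF[10]=15
Reversed output: gfagbgadfcfbeec$

Answer: gfagbgadfcfbeec$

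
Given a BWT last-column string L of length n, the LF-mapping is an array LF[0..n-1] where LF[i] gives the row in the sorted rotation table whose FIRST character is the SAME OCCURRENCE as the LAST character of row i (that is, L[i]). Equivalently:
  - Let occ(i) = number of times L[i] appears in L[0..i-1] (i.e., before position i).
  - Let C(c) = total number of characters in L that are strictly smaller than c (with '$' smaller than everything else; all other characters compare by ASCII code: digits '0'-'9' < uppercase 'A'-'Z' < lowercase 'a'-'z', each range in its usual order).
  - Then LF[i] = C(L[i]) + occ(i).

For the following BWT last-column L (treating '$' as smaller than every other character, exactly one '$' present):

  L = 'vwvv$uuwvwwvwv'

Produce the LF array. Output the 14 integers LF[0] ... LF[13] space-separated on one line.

Answer: 3 9 4 5 0 1 2 10 6 11 12 7 13 8

Derivation:
Char counts: '$':1, 'u':2, 'v':6, 'w':5
C (first-col start): C('$')=0, C('u')=1, C('v')=3, C('w')=9
L[0]='v': occ=0, LF[0]=C('v')+0=3+0=3
L[1]='w': occ=0, LF[1]=C('w')+0=9+0=9
L[2]='v': occ=1, LF[2]=C('v')+1=3+1=4
L[3]='v': occ=2, LF[3]=C('v')+2=3+2=5
L[4]='$': occ=0, LF[4]=C('$')+0=0+0=0
L[5]='u': occ=0, LF[5]=C('u')+0=1+0=1
L[6]='u': occ=1, LF[6]=C('u')+1=1+1=2
L[7]='w': occ=1, LF[7]=C('w')+1=9+1=10
L[8]='v': occ=3, LF[8]=C('v')+3=3+3=6
L[9]='w': occ=2, LF[9]=C('w')+2=9+2=11
L[10]='w': occ=3, LF[10]=C('w')+3=9+3=12
L[11]='v': occ=4, LF[11]=C('v')+4=3+4=7
L[12]='w': occ=4, LF[12]=C('w')+4=9+4=13
L[13]='v': occ=5, LF[13]=C('v')+5=3+5=8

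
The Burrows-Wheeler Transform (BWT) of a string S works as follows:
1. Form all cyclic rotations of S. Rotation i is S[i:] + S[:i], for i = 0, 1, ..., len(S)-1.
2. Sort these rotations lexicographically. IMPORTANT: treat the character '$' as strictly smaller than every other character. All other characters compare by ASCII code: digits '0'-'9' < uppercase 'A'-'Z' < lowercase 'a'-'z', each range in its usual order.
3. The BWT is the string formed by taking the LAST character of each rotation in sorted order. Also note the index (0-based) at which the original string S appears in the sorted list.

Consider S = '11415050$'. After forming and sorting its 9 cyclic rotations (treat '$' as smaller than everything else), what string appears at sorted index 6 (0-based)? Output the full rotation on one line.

Answer: 415050$11

Derivation:
All 9 rotations (rotation i = S[i:]+S[:i]):
  rot[0] = 11415050$
  rot[1] = 1415050$1
  rot[2] = 415050$11
  rot[3] = 15050$114
  rot[4] = 5050$1141
  rot[5] = 050$11415
  rot[6] = 50$114150
  rot[7] = 0$1141505
  rot[8] = $11415050
Sorted (with $ < everything):
  sorted[0] = $11415050
  sorted[1] = 0$1141505
  sorted[2] = 050$11415
  sorted[3] = 11415050$
  sorted[4] = 1415050$1
  sorted[5] = 15050$114
  sorted[6] = 415050$11
  sorted[7] = 50$114150
  sorted[8] = 5050$1141
sorted[6] = 415050$11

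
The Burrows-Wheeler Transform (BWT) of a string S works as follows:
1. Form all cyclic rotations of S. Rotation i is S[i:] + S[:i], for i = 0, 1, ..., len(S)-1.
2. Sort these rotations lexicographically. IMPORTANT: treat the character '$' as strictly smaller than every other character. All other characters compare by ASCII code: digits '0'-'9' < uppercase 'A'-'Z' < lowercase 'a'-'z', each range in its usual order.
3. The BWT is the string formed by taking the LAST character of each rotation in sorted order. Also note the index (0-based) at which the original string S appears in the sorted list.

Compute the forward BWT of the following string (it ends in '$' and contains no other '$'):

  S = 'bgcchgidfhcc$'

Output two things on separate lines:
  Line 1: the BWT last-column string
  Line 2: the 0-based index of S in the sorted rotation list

Answer: c$chgcidbhfcg
1

Derivation:
All 13 rotations (rotation i = S[i:]+S[:i]):
  rot[0] = bgcchgidfhcc$
  rot[1] = gcchgidfhcc$b
  rot[2] = cchgidfhcc$bg
  rot[3] = chgidfhcc$bgc
  rot[4] = hgidfhcc$bgcc
  rot[5] = gidfhcc$bgcch
  rot[6] = idfhcc$bgcchg
  rot[7] = dfhcc$bgcchgi
  rot[8] = fhcc$bgcchgid
  rot[9] = hcc$bgcchgidf
  rot[10] = cc$bgcchgidfh
  rot[11] = c$bgcchgidfhc
  rot[12] = $bgcchgidfhcc
Sorted (with $ < everything):
  sorted[0] = $bgcchgidfhcc  (last char: 'c')
  sorted[1] = bgcchgidfhcc$  (last char: '$')
  sorted[2] = c$bgcchgidfhc  (last char: 'c')
  sorted[3] = cc$bgcchgidfh  (last char: 'h')
  sorted[4] = cchgidfhcc$bg  (last char: 'g')
  sorted[5] = chgidfhcc$bgc  (last char: 'c')
  sorted[6] = dfhcc$bgcchgi  (last char: 'i')
  sorted[7] = fhcc$bgcchgid  (last char: 'd')
  sorted[8] = gcchgidfhcc$b  (last char: 'b')
  sorted[9] = gidfhcc$bgcch  (last char: 'h')
  sorted[10] = hcc$bgcchgidf  (last char: 'f')
  sorted[11] = hgidfhcc$bgcc  (last char: 'c')
  sorted[12] = idfhcc$bgcchg  (last char: 'g')
Last column: c$chgcidbhfcg
Original string S is at sorted index 1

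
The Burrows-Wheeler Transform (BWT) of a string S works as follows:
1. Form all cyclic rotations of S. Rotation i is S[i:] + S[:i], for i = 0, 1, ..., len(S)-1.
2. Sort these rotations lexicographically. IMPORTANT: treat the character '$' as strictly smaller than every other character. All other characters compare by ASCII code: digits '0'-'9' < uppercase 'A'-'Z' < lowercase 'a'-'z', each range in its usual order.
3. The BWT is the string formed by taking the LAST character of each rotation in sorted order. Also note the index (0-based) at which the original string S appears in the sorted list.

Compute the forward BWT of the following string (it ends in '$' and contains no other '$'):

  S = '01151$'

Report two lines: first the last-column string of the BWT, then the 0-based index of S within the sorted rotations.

All 6 rotations (rotation i = S[i:]+S[:i]):
  rot[0] = 01151$
  rot[1] = 1151$0
  rot[2] = 151$01
  rot[3] = 51$011
  rot[4] = 1$0115
  rot[5] = $01151
Sorted (with $ < everything):
  sorted[0] = $01151  (last char: '1')
  sorted[1] = 01151$  (last char: '$')
  sorted[2] = 1$0115  (last char: '5')
  sorted[3] = 1151$0  (last char: '0')
  sorted[4] = 151$01  (last char: '1')
  sorted[5] = 51$011  (last char: '1')
Last column: 1$5011
Original string S is at sorted index 1

Answer: 1$5011
1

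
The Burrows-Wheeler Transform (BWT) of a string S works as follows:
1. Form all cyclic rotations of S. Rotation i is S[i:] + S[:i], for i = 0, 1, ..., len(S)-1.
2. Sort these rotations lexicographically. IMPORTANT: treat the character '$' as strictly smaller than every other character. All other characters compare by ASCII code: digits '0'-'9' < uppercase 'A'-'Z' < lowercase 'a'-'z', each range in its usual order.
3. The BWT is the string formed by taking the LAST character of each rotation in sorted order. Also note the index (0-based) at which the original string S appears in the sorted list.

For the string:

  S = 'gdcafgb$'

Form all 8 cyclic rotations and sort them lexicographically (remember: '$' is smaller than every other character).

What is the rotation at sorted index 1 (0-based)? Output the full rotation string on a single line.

Answer: afgb$gdc

Derivation:
All 8 rotations (rotation i = S[i:]+S[:i]):
  rot[0] = gdcafgb$
  rot[1] = dcafgb$g
  rot[2] = cafgb$gd
  rot[3] = afgb$gdc
  rot[4] = fgb$gdca
  rot[5] = gb$gdcaf
  rot[6] = b$gdcafg
  rot[7] = $gdcafgb
Sorted (with $ < everything):
  sorted[0] = $gdcafgb
  sorted[1] = afgb$gdc
  sorted[2] = b$gdcafg
  sorted[3] = cafgb$gd
  sorted[4] = dcafgb$g
  sorted[5] = fgb$gdca
  sorted[6] = gb$gdcaf
  sorted[7] = gdcafgb$
sorted[1] = afgb$gdc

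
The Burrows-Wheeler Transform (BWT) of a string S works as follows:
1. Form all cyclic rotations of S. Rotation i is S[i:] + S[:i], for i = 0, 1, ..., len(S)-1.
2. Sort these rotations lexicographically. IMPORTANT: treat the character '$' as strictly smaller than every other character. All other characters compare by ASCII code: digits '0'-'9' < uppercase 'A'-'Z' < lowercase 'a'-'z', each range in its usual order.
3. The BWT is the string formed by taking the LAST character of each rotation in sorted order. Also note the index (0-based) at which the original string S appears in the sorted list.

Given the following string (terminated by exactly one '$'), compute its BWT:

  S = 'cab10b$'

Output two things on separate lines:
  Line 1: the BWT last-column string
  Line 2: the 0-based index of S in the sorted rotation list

Answer: b1bc0a$
6

Derivation:
All 7 rotations (rotation i = S[i:]+S[:i]):
  rot[0] = cab10b$
  rot[1] = ab10b$c
  rot[2] = b10b$ca
  rot[3] = 10b$cab
  rot[4] = 0b$cab1
  rot[5] = b$cab10
  rot[6] = $cab10b
Sorted (with $ < everything):
  sorted[0] = $cab10b  (last char: 'b')
  sorted[1] = 0b$cab1  (last char: '1')
  sorted[2] = 10b$cab  (last char: 'b')
  sorted[3] = ab10b$c  (last char: 'c')
  sorted[4] = b$cab10  (last char: '0')
  sorted[5] = b10b$ca  (last char: 'a')
  sorted[6] = cab10b$  (last char: '$')
Last column: b1bc0a$
Original string S is at sorted index 6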